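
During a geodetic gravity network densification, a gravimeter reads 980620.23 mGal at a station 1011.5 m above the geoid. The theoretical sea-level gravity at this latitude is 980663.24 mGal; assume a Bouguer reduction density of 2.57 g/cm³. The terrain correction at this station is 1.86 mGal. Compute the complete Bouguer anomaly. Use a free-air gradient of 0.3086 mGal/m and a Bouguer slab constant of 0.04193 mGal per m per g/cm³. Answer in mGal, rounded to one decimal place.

162.0

Free-air correction = 0.3086 × 1011.5 = 312.15 mGal
Free-air anomaly = 980620.23 − 980663.24 + (312.15) = 269.14 mGal
Bouguer slab correction = 0.04193 × 2.57 × 1011.5 = 109.00 mGal
Simple Bouguer anomaly = 269.14 − (109.00) = 160.14 mGal
Complete Bouguer anomaly = 160.14 + 1.86 = 162.00 mGal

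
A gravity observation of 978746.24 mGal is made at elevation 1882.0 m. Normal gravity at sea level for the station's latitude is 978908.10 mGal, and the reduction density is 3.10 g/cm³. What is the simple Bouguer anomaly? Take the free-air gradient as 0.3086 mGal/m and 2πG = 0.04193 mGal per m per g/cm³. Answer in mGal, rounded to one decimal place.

174.3

Free-air correction = 0.3086 × 1882.0 = 580.79 mGal
Free-air anomaly = 978746.24 − 978908.10 + (580.79) = 418.93 mGal
Bouguer slab correction = 0.04193 × 3.10 × 1882.0 = 244.63 mGal
Simple Bouguer anomaly = 418.93 − (244.63) = 174.30 mGal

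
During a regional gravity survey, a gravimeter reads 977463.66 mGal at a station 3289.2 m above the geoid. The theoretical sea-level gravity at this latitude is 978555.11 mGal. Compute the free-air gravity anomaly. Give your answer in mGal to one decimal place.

-76.4

Free-air correction = 0.3086 × 3289.2 = 1015.05 mGal
Free-air anomaly = 977463.66 − 978555.11 + (1015.05) = -76.40 mGal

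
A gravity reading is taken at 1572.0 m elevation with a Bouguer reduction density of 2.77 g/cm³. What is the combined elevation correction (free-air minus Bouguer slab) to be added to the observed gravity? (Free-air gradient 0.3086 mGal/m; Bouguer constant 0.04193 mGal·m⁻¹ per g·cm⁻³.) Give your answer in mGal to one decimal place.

Combined gradient = 0.3086 − 0.04193 × 2.77 = 0.1924539 mGal/m
Combined elevation correction = 0.1924539 × 1572.0 = 302.5 mGal

302.5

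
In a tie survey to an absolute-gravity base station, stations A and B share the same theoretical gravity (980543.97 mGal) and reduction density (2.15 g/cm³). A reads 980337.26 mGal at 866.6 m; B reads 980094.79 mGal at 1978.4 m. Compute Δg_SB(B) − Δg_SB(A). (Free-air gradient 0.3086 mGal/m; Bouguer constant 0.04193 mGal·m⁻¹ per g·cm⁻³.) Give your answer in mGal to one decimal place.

0.4

Δg_SB(A) = 980337.26 − 980543.97 + 0.3086×866.6 − 0.04193×2.15×866.6 = -17.40 mGal
Δg_SB(B) = 980094.79 − 980543.97 + 0.3086×1978.4 − 0.04193×2.15×1978.4 = -17.00 mGal
Difference = -17.00 − (-17.40) = 0.40 mGal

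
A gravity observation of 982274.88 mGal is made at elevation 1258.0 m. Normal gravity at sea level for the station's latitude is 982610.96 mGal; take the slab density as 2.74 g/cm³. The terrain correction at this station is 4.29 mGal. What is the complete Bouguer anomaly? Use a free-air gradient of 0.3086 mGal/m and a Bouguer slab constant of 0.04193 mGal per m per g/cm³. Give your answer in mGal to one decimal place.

-88.1

Free-air correction = 0.3086 × 1258.0 = 388.22 mGal
Free-air anomaly = 982274.88 − 982610.96 + (388.22) = 52.14 mGal
Bouguer slab correction = 0.04193 × 2.74 × 1258.0 = 144.53 mGal
Simple Bouguer anomaly = 52.14 − (144.53) = -92.39 mGal
Complete Bouguer anomaly = -92.39 + 4.29 = -88.10 mGal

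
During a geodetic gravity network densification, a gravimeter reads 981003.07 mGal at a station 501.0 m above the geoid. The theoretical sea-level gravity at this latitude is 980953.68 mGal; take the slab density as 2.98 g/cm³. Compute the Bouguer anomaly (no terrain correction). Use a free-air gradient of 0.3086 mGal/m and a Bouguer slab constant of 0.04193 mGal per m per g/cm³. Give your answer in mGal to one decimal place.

Free-air correction = 0.3086 × 501.0 = 154.61 mGal
Free-air anomaly = 981003.07 − 980953.68 + (154.61) = 204.00 mGal
Bouguer slab correction = 0.04193 × 2.98 × 501.0 = 62.60 mGal
Simple Bouguer anomaly = 204.00 − (62.60) = 141.40 mGal

141.4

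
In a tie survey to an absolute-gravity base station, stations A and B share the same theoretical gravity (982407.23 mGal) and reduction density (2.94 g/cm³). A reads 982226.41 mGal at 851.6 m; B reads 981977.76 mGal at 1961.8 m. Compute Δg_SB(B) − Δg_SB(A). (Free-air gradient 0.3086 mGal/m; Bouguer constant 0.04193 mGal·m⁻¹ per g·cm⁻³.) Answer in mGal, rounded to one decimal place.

Δg_SB(A) = 982226.41 − 982407.23 + 0.3086×851.6 − 0.04193×2.94×851.6 = -23.00 mGal
Δg_SB(B) = 981977.76 − 982407.23 + 0.3086×1961.8 − 0.04193×2.94×1961.8 = -65.90 mGal
Difference = -65.90 − (-23.00) = -42.90 mGal

-42.9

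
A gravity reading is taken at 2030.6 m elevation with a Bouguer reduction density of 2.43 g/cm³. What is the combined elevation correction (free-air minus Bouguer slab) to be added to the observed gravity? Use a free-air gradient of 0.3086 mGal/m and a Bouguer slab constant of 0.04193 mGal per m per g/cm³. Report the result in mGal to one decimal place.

Combined gradient = 0.3086 − 0.04193 × 2.43 = 0.2067101 mGal/m
Combined elevation correction = 0.2067101 × 2030.6 = 419.7 mGal

419.7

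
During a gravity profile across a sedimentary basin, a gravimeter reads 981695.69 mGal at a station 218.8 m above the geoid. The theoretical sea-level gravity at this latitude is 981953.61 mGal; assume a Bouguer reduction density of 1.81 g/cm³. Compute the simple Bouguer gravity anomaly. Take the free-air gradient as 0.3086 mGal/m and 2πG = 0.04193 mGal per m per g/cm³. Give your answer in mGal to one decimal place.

Free-air correction = 0.3086 × 218.8 = 67.52 mGal
Free-air anomaly = 981695.69 − 981953.61 + (67.52) = -190.40 mGal
Bouguer slab correction = 0.04193 × 1.81 × 218.8 = 16.61 mGal
Simple Bouguer anomaly = -190.40 − (16.61) = -207.01 mGal

-207.0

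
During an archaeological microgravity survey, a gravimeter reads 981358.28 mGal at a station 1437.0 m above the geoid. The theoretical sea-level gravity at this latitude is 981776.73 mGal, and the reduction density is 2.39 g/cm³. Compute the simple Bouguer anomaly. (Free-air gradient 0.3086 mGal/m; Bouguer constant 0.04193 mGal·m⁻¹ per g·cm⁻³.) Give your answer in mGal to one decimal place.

-119.0

Free-air correction = 0.3086 × 1437.0 = 443.46 mGal
Free-air anomaly = 981358.28 − 981776.73 + (443.46) = 25.01 mGal
Bouguer slab correction = 0.04193 × 2.39 × 1437.0 = 144.01 mGal
Simple Bouguer anomaly = 25.01 − (144.01) = -119.00 mGal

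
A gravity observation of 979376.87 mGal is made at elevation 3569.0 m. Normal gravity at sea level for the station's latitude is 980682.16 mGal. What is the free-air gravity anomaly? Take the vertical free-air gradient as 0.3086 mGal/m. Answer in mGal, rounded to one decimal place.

Free-air correction = 0.3086 × 3569.0 = 1101.39 mGal
Free-air anomaly = 979376.87 − 980682.16 + (1101.39) = -203.90 mGal

-203.9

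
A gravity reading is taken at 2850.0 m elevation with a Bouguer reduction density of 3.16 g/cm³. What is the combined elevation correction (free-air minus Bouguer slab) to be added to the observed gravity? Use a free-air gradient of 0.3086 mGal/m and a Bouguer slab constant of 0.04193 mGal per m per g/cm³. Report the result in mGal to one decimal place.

Combined gradient = 0.3086 − 0.04193 × 3.16 = 0.1761012 mGal/m
Combined elevation correction = 0.1761012 × 2850.0 = 501.9 mGal

501.9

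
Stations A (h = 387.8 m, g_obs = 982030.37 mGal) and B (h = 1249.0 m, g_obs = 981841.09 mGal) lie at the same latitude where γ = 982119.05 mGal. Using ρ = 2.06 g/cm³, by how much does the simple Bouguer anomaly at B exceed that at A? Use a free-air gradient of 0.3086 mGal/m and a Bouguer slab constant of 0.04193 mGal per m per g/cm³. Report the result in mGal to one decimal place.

2.1

Δg_SB(A) = 982030.37 − 982119.05 + 0.3086×387.8 − 0.04193×2.06×387.8 = -2.50 mGal
Δg_SB(B) = 981841.09 − 982119.05 + 0.3086×1249.0 − 0.04193×2.06×1249.0 = -0.40 mGal
Difference = -0.40 − (-2.50) = 2.10 mGal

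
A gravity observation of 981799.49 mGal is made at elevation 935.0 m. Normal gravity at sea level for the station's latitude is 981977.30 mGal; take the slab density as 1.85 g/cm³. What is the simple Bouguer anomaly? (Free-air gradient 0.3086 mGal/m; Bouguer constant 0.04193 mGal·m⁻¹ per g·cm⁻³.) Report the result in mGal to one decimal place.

Free-air correction = 0.3086 × 935.0 = 288.54 mGal
Free-air anomaly = 981799.49 − 981977.30 + (288.54) = 110.73 mGal
Bouguer slab correction = 0.04193 × 1.85 × 935.0 = 72.53 mGal
Simple Bouguer anomaly = 110.73 − (72.53) = 38.20 mGal

38.2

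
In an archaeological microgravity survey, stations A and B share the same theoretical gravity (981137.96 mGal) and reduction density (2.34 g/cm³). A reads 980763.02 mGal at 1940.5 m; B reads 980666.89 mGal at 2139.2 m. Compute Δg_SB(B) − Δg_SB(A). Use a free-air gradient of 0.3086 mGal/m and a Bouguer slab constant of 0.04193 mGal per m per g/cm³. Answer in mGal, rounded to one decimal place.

Δg_SB(A) = 980763.02 − 981137.96 + 0.3086×1940.5 − 0.04193×2.34×1940.5 = 33.50 mGal
Δg_SB(B) = 980666.89 − 981137.96 + 0.3086×2139.2 − 0.04193×2.34×2139.2 = -20.80 mGal
Difference = -20.80 − (33.50) = -54.30 mGal

-54.3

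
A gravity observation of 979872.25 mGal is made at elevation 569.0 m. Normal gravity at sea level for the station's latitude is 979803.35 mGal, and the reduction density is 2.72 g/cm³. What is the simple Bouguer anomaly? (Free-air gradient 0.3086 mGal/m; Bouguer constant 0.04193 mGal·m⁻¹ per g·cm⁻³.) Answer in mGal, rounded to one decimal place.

179.6

Free-air correction = 0.3086 × 569.0 = 175.59 mGal
Free-air anomaly = 979872.25 − 979803.35 + (175.59) = 244.49 mGal
Bouguer slab correction = 0.04193 × 2.72 × 569.0 = 64.89 mGal
Simple Bouguer anomaly = 244.49 − (64.89) = 179.60 mGal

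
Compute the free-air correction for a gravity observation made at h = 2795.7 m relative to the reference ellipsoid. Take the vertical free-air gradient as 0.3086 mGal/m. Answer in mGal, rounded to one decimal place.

862.8

Free-air correction = 0.3086 × 2795.7 = 862.8 mGal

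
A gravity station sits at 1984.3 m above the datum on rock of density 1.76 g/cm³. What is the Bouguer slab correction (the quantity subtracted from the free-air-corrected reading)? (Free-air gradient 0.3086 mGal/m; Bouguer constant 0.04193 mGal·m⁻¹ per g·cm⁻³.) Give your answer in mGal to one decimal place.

146.4

Bouguer slab correction = 0.04193 × 1.76 × 1984.3 = 146.4 mGal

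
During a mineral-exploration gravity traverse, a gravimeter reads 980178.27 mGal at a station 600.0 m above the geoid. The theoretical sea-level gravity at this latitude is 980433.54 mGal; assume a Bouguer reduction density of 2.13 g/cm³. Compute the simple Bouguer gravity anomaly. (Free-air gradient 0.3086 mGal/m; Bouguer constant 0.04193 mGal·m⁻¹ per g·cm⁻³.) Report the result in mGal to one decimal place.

Free-air correction = 0.3086 × 600.0 = 185.16 mGal
Free-air anomaly = 980178.27 − 980433.54 + (185.16) = -70.11 mGal
Bouguer slab correction = 0.04193 × 2.13 × 600.0 = 53.59 mGal
Simple Bouguer anomaly = -70.11 − (53.59) = -123.70 mGal

-123.7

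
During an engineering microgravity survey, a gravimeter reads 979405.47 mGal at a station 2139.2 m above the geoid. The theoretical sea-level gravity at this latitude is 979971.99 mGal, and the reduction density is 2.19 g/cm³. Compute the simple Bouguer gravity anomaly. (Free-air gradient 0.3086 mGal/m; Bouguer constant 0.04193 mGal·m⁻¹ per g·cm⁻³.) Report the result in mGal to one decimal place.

Free-air correction = 0.3086 × 2139.2 = 660.16 mGal
Free-air anomaly = 979405.47 − 979971.99 + (660.16) = 93.64 mGal
Bouguer slab correction = 0.04193 × 2.19 × 2139.2 = 196.44 mGal
Simple Bouguer anomaly = 93.64 − (196.44) = -102.80 mGal

-102.8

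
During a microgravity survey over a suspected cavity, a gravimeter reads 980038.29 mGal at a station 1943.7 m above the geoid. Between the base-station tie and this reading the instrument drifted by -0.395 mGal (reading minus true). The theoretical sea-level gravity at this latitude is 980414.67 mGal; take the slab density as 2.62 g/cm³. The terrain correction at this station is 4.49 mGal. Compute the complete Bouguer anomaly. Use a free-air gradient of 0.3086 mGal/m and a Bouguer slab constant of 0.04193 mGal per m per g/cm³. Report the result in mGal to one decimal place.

Drift-corrected reading = 980038.29 − (-0.395) = 980038.685 mGal
Free-air correction = 0.3086 × 1943.7 = 599.83 mGal
Free-air anomaly = 980038.685 − 980414.67 + (599.83) = 223.845 mGal
Bouguer slab correction = 0.04193 × 2.62 × 1943.7 = 213.53 mGal
Simple Bouguer anomaly = 223.845 − (213.53) = 10.315 mGal
Complete Bouguer anomaly = 10.315 + 4.49 = 14.805 mGal

14.8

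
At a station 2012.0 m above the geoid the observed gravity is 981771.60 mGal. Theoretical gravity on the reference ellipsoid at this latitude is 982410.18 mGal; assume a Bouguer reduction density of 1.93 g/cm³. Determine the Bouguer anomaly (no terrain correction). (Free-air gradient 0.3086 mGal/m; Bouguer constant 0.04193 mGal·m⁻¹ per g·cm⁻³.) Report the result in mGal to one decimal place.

Free-air correction = 0.3086 × 2012.0 = 620.90 mGal
Free-air anomaly = 981771.60 − 982410.18 + (620.90) = -17.68 mGal
Bouguer slab correction = 0.04193 × 1.93 × 2012.0 = 162.82 mGal
Simple Bouguer anomaly = -17.68 − (162.82) = -180.50 mGal

-180.5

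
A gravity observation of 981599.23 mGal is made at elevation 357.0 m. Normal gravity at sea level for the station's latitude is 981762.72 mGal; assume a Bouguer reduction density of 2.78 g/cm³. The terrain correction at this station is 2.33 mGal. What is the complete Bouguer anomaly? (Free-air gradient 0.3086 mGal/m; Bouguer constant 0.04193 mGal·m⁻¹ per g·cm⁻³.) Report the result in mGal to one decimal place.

Free-air correction = 0.3086 × 357.0 = 110.17 mGal
Free-air anomaly = 981599.23 − 981762.72 + (110.17) = -53.32 mGal
Bouguer slab correction = 0.04193 × 2.78 × 357.0 = 41.61 mGal
Simple Bouguer anomaly = -53.32 − (41.61) = -94.93 mGal
Complete Bouguer anomaly = -94.93 + 2.33 = -92.60 mGal

-92.6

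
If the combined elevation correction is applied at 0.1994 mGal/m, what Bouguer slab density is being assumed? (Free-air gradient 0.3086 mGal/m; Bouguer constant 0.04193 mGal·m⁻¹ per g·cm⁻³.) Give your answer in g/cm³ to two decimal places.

0.1994 = 0.3086 − 0.04193 × ρ
ρ = (0.3086 − 0.1994) / 0.04193 = 2.60 g/cm³

2.60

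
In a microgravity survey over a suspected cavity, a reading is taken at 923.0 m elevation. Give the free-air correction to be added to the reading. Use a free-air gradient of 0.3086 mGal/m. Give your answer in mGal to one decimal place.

Free-air correction = 0.3086 × 923.0 = 284.8 mGal

284.8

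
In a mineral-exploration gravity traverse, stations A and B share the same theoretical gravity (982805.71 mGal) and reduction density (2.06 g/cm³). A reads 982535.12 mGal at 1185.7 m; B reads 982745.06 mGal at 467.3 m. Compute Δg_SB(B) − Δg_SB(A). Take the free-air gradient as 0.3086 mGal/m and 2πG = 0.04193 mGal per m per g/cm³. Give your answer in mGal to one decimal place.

50.3

Δg_SB(A) = 982535.12 − 982805.71 + 0.3086×1185.7 − 0.04193×2.06×1185.7 = -7.10 mGal
Δg_SB(B) = 982745.06 − 982805.71 + 0.3086×467.3 − 0.04193×2.06×467.3 = 43.20 mGal
Difference = 43.20 − (-7.10) = 50.30 mGal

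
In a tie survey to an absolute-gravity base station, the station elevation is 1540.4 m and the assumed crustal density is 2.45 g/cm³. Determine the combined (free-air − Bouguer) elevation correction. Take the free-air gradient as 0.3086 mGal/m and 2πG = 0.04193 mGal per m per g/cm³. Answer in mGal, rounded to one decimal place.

Combined gradient = 0.3086 − 0.04193 × 2.45 = 0.2058715 mGal/m
Combined elevation correction = 0.2058715 × 1540.4 = 317.1 mGal

317.1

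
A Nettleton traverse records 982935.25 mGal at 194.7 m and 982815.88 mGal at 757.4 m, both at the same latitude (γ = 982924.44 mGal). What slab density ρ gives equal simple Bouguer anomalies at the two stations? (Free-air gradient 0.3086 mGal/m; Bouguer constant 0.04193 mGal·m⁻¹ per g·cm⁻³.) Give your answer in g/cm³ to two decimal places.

2.30

Δg_obs = 982815.88 − 982935.25 = -119.37 mGal over Δh = 757.4 − 194.7 = 562.7 m
Equal Bouguer anomalies ⇒ Δg_obs + (0.3086 − 0.04193ρ)·Δh = 0
0.3086 − 0.04193ρ = −Δg_obs/Δh = 0.21214
ρ = (0.3086 − 0.21214) / 0.04193 = 2.30 g/cm³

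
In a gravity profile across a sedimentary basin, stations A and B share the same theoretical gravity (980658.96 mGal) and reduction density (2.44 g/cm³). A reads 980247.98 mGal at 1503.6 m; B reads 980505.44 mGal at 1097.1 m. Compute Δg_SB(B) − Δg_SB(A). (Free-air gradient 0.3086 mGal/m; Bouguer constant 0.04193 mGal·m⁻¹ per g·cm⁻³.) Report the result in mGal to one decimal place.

173.6

Δg_SB(A) = 980247.98 − 980658.96 + 0.3086×1503.6 − 0.04193×2.44×1503.6 = -100.80 mGal
Δg_SB(B) = 980505.44 − 980658.96 + 0.3086×1097.1 − 0.04193×2.44×1097.1 = 72.80 mGal
Difference = 72.80 − (-100.80) = 173.60 mGal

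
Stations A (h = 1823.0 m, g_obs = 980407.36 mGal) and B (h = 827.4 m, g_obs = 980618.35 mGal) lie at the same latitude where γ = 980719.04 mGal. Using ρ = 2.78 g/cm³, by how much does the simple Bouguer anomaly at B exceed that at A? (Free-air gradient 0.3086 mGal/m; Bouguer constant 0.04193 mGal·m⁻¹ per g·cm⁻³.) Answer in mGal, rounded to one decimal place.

19.8

Δg_SB(A) = 980407.36 − 980719.04 + 0.3086×1823.0 − 0.04193×2.78×1823.0 = 38.40 mGal
Δg_SB(B) = 980618.35 − 980719.04 + 0.3086×827.4 − 0.04193×2.78×827.4 = 58.20 mGal
Difference = 58.20 − (38.40) = 19.80 mGal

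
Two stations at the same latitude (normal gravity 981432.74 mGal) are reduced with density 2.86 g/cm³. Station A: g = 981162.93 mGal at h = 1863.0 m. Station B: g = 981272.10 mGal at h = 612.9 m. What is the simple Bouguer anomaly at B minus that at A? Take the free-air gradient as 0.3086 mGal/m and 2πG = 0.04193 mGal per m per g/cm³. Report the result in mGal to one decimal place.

Δg_SB(A) = 981162.93 − 981432.74 + 0.3086×1863.0 − 0.04193×2.86×1863.0 = 81.70 mGal
Δg_SB(B) = 981272.10 − 981432.74 + 0.3086×612.9 − 0.04193×2.86×612.9 = -45.00 mGal
Difference = -45.00 − (81.70) = -126.70 mGal

-126.7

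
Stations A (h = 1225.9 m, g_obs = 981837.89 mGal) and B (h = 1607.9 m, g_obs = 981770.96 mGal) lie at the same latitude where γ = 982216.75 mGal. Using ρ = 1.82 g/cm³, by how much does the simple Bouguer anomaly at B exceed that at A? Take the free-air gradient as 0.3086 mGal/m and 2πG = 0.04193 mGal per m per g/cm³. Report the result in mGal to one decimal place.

21.8

Δg_SB(A) = 981837.89 − 982216.75 + 0.3086×1225.9 − 0.04193×1.82×1225.9 = -94.10 mGal
Δg_SB(B) = 981770.96 − 982216.75 + 0.3086×1607.9 − 0.04193×1.82×1607.9 = -72.30 mGal
Difference = -72.30 − (-94.10) = 21.80 mGal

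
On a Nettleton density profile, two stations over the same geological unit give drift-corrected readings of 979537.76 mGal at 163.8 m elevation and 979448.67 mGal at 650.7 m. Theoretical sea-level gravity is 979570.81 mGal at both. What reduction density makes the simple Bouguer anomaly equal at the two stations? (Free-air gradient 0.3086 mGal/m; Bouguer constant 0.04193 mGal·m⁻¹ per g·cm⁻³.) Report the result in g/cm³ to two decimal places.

3.00

Δg_obs = 979448.67 − 979537.76 = -89.09 mGal over Δh = 650.7 − 163.8 = 486.9 m
Equal Bouguer anomalies ⇒ Δg_obs + (0.3086 − 0.04193ρ)·Δh = 0
0.3086 − 0.04193ρ = −Δg_obs/Δh = 0.18297
ρ = (0.3086 − 0.18297) / 0.04193 = 3.00 g/cm³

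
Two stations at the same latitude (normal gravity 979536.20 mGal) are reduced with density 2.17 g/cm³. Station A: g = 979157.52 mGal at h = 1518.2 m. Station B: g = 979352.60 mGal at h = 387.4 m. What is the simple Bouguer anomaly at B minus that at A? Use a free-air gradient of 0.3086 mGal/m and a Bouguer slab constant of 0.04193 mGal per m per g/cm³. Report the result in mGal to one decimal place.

-51.0

Δg_SB(A) = 979157.52 − 979536.20 + 0.3086×1518.2 − 0.04193×2.17×1518.2 = -48.30 mGal
Δg_SB(B) = 979352.60 − 979536.20 + 0.3086×387.4 − 0.04193×2.17×387.4 = -99.30 mGal
Difference = -99.30 − (-48.30) = -51.00 mGal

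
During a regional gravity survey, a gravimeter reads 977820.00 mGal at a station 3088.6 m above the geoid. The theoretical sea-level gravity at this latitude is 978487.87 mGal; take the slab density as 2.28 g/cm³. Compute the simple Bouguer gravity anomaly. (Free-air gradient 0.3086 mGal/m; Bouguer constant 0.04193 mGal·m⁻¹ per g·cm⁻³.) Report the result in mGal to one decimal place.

Free-air correction = 0.3086 × 3088.6 = 953.14 mGal
Free-air anomaly = 977820.00 − 978487.87 + (953.14) = 285.27 mGal
Bouguer slab correction = 0.04193 × 2.28 × 3088.6 = 295.27 mGal
Simple Bouguer anomaly = 285.27 − (295.27) = -10.00 mGal

-10.0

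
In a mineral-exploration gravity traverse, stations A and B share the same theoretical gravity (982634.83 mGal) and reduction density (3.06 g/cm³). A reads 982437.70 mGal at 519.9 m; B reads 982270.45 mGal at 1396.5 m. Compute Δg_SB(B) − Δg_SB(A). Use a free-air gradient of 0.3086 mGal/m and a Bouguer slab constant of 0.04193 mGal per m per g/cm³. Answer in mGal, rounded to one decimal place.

Δg_SB(A) = 982437.70 − 982634.83 + 0.3086×519.9 − 0.04193×3.06×519.9 = -103.40 mGal
Δg_SB(B) = 982270.45 − 982634.83 + 0.3086×1396.5 − 0.04193×3.06×1396.5 = -112.60 mGal
Difference = -112.60 − (-103.40) = -9.20 mGal

-9.2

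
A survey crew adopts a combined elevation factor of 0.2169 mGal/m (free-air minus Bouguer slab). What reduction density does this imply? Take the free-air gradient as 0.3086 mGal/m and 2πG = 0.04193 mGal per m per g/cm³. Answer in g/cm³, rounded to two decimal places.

0.2169 = 0.3086 − 0.04193 × ρ
ρ = (0.3086 − 0.2169) / 0.04193 = 2.19 g/cm³

2.19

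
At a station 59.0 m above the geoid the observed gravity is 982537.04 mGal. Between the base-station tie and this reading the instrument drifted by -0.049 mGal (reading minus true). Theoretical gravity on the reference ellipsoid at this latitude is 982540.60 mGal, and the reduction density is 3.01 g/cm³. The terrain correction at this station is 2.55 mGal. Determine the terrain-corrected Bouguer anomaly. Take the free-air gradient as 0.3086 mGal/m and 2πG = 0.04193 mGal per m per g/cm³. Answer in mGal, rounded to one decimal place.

Drift-corrected reading = 982537.04 − (-0.049) = 982537.089 mGal
Free-air correction = 0.3086 × 59.0 = 18.21 mGal
Free-air anomaly = 982537.089 − 982540.60 + (18.21) = 14.699 mGal
Bouguer slab correction = 0.04193 × 3.01 × 59.0 = 7.45 mGal
Simple Bouguer anomaly = 14.699 − (7.45) = 7.249 mGal
Complete Bouguer anomaly = 7.249 + 2.55 = 9.799 mGal

9.8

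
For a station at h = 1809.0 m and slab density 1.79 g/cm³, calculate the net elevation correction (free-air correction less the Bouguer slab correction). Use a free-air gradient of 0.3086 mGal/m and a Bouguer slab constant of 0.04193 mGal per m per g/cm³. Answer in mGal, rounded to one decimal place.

422.5

Combined gradient = 0.3086 − 0.04193 × 1.79 = 0.2335453 mGal/m
Combined elevation correction = 0.2335453 × 1809.0 = 422.5 mGal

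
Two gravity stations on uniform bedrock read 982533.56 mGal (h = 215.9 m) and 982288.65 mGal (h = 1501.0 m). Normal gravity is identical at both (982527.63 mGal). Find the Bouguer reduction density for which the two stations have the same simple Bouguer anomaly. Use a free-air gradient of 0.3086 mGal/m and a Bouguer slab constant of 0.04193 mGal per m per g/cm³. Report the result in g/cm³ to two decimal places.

Δg_obs = 982288.65 − 982533.56 = -244.91 mGal over Δh = 1501.0 − 215.9 = 1285.1 m
Equal Bouguer anomalies ⇒ Δg_obs + (0.3086 − 0.04193ρ)·Δh = 0
0.3086 − 0.04193ρ = −Δg_obs/Δh = 0.19058
ρ = (0.3086 − 0.19058) / 0.04193 = 2.81 g/cm³

2.81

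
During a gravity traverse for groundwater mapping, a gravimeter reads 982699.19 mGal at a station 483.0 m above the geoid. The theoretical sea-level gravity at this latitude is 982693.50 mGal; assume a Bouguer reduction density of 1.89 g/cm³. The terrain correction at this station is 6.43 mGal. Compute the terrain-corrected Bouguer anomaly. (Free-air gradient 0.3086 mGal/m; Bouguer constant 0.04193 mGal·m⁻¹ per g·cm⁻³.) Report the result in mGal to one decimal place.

122.9

Free-air correction = 0.3086 × 483.0 = 149.05 mGal
Free-air anomaly = 982699.19 − 982693.50 + (149.05) = 154.74 mGal
Bouguer slab correction = 0.04193 × 1.89 × 483.0 = 38.28 mGal
Simple Bouguer anomaly = 154.74 − (38.28) = 116.46 mGal
Complete Bouguer anomaly = 116.46 + 6.43 = 122.89 mGal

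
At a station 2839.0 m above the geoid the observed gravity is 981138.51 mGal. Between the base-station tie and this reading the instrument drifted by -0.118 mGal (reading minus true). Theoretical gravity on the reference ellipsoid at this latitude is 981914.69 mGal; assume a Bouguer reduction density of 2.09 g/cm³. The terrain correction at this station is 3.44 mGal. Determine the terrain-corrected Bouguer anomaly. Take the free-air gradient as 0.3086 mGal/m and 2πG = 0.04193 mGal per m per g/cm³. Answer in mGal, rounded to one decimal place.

-145.3

Drift-corrected reading = 981138.51 − (-0.118) = 981138.628 mGal
Free-air correction = 0.3086 × 2839.0 = 876.12 mGal
Free-air anomaly = 981138.628 − 981914.69 + (876.12) = 100.058 mGal
Bouguer slab correction = 0.04193 × 2.09 × 2839.0 = 248.79 mGal
Simple Bouguer anomaly = 100.058 − (248.79) = -148.732 mGal
Complete Bouguer anomaly = -148.732 + 3.44 = -145.292 mGal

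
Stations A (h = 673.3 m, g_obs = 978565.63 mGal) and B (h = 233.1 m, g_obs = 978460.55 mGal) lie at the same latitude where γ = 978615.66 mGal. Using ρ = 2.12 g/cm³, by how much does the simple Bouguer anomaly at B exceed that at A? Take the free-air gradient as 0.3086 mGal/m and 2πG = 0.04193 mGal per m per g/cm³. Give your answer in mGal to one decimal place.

-201.8

Δg_SB(A) = 978565.63 − 978615.66 + 0.3086×673.3 − 0.04193×2.12×673.3 = 97.90 mGal
Δg_SB(B) = 978460.55 − 978615.66 + 0.3086×233.1 − 0.04193×2.12×233.1 = -103.90 mGal
Difference = -103.90 − (97.90) = -201.80 mGal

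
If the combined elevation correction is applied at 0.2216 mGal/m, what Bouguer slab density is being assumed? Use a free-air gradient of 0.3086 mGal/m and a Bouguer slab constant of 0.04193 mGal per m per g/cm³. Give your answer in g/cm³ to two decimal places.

0.2216 = 0.3086 − 0.04193 × ρ
ρ = (0.3086 − 0.2216) / 0.04193 = 2.07 g/cm³

2.07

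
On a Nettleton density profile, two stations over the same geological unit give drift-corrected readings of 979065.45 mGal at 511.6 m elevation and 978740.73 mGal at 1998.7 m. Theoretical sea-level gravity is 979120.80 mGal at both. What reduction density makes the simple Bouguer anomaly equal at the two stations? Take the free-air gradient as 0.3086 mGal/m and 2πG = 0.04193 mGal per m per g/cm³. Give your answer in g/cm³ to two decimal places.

2.15

Δg_obs = 978740.73 − 979065.45 = -324.72 mGal over Δh = 1998.7 − 511.6 = 1487.1 m
Equal Bouguer anomalies ⇒ Δg_obs + (0.3086 − 0.04193ρ)·Δh = 0
0.3086 − 0.04193ρ = −Δg_obs/Δh = 0.21836
ρ = (0.3086 − 0.21836) / 0.04193 = 2.15 g/cm³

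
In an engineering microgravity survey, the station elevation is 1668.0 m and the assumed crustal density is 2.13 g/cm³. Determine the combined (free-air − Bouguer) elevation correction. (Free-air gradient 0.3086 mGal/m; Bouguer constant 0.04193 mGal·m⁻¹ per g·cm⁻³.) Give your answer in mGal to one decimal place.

Combined gradient = 0.3086 − 0.04193 × 2.13 = 0.2192891 mGal/m
Combined elevation correction = 0.2192891 × 1668.0 = 365.8 mGal

365.8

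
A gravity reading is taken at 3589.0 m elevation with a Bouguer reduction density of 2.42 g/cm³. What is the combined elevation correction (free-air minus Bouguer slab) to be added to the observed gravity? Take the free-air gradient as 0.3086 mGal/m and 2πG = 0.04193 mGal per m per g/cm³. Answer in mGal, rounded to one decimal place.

743.4

Combined gradient = 0.3086 − 0.04193 × 2.42 = 0.2071294 mGal/m
Combined elevation correction = 0.2071294 × 3589.0 = 743.4 mGal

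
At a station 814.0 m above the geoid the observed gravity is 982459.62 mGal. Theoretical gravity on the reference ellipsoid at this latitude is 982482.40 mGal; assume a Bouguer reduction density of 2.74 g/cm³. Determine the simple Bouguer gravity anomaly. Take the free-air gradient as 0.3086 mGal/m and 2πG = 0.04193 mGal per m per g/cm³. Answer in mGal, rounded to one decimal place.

Free-air correction = 0.3086 × 814.0 = 251.20 mGal
Free-air anomaly = 982459.62 − 982482.40 + (251.20) = 228.42 mGal
Bouguer slab correction = 0.04193 × 2.74 × 814.0 = 93.52 mGal
Simple Bouguer anomaly = 228.42 − (93.52) = 134.90 mGal

134.9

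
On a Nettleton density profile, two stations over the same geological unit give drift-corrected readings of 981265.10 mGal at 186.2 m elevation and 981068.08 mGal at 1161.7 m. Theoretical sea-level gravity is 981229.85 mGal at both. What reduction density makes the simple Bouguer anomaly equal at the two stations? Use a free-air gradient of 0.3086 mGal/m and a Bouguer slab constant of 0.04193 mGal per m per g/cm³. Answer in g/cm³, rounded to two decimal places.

2.54

Δg_obs = 981068.08 − 981265.10 = -197.02 mGal over Δh = 1161.7 − 186.2 = 975.5 m
Equal Bouguer anomalies ⇒ Δg_obs + (0.3086 − 0.04193ρ)·Δh = 0
0.3086 − 0.04193ρ = −Δg_obs/Δh = 0.20197
ρ = (0.3086 − 0.20197) / 0.04193 = 2.54 g/cm³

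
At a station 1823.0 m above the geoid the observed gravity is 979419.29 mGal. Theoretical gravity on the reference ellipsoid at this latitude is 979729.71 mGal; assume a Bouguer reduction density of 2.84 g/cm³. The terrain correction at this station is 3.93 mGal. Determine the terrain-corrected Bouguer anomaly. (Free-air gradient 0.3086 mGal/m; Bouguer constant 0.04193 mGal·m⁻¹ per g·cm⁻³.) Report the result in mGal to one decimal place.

Free-air correction = 0.3086 × 1823.0 = 562.58 mGal
Free-air anomaly = 979419.29 − 979729.71 + (562.58) = 252.16 mGal
Bouguer slab correction = 0.04193 × 2.84 × 1823.0 = 217.09 mGal
Simple Bouguer anomaly = 252.16 − (217.09) = 35.07 mGal
Complete Bouguer anomaly = 35.07 + 3.93 = 39.00 mGal

39.0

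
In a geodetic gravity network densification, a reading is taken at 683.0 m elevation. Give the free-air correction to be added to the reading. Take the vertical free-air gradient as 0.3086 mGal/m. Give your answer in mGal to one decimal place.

Free-air correction = 0.3086 × 683.0 = 210.8 mGal

210.8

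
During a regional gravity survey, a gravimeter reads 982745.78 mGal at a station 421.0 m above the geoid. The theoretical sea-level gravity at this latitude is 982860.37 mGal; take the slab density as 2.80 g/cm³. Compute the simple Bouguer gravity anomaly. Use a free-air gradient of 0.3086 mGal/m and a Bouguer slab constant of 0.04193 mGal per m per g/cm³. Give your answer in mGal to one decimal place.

Free-air correction = 0.3086 × 421.0 = 129.92 mGal
Free-air anomaly = 982745.78 − 982860.37 + (129.92) = 15.33 mGal
Bouguer slab correction = 0.04193 × 2.80 × 421.0 = 49.43 mGal
Simple Bouguer anomaly = 15.33 − (49.43) = -34.10 mGal

-34.1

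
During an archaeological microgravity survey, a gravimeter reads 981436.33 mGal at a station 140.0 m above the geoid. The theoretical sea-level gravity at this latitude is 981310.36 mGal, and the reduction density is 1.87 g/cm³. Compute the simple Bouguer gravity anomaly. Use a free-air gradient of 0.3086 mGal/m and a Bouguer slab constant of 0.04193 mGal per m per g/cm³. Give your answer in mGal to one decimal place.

158.2

Free-air correction = 0.3086 × 140.0 = 43.20 mGal
Free-air anomaly = 981436.33 − 981310.36 + (43.20) = 169.17 mGal
Bouguer slab correction = 0.04193 × 1.87 × 140.0 = 10.98 mGal
Simple Bouguer anomaly = 169.17 − (10.98) = 158.19 mGal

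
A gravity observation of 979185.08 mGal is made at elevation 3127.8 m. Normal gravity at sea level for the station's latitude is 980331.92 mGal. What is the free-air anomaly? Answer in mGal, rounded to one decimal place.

Free-air correction = 0.3086 × 3127.8 = 965.24 mGal
Free-air anomaly = 979185.08 − 980331.92 + (965.24) = -181.60 mGal

-181.6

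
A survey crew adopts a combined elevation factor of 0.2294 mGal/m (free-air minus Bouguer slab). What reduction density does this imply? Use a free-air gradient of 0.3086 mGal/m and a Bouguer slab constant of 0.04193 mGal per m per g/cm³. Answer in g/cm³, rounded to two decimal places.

0.2294 = 0.3086 − 0.04193 × ρ
ρ = (0.3086 − 0.2294) / 0.04193 = 1.89 g/cm³

1.89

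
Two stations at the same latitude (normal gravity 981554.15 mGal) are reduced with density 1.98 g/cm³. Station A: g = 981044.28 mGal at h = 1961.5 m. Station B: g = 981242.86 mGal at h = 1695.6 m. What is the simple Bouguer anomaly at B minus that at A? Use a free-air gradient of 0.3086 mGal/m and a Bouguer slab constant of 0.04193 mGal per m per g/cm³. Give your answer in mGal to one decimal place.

Δg_SB(A) = 981044.28 − 981554.15 + 0.3086×1961.5 − 0.04193×1.98×1961.5 = -67.40 mGal
Δg_SB(B) = 981242.86 − 981554.15 + 0.3086×1695.6 − 0.04193×1.98×1695.6 = 71.20 mGal
Difference = 71.20 − (-67.40) = 138.60 mGal

138.6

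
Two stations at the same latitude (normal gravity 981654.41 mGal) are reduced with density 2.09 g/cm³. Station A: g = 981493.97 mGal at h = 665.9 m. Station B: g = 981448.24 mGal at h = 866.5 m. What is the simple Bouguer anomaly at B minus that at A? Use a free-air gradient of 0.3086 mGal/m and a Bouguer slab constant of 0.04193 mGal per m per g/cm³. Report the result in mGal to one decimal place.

Δg_SB(A) = 981493.97 − 981654.41 + 0.3086×665.9 − 0.04193×2.09×665.9 = -13.30 mGal
Δg_SB(B) = 981448.24 − 981654.41 + 0.3086×866.5 − 0.04193×2.09×866.5 = -14.70 mGal
Difference = -14.70 − (-13.30) = -1.40 mGal

-1.4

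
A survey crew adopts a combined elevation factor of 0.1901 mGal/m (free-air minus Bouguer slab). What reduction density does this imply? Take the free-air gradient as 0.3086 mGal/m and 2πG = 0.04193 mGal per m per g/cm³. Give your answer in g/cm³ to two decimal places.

2.83

0.1901 = 0.3086 − 0.04193 × ρ
ρ = (0.3086 − 0.1901) / 0.04193 = 2.83 g/cm³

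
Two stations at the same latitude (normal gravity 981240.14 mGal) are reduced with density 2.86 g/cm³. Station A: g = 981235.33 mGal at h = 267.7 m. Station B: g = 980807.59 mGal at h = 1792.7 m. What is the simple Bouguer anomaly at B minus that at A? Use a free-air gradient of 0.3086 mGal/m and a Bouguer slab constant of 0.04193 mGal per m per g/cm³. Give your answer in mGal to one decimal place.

-140.0

Δg_SB(A) = 981235.33 − 981240.14 + 0.3086×267.7 − 0.04193×2.86×267.7 = 45.70 mGal
Δg_SB(B) = 980807.59 − 981240.14 + 0.3086×1792.7 − 0.04193×2.86×1792.7 = -94.30 mGal
Difference = -94.30 − (45.70) = -140.00 mGal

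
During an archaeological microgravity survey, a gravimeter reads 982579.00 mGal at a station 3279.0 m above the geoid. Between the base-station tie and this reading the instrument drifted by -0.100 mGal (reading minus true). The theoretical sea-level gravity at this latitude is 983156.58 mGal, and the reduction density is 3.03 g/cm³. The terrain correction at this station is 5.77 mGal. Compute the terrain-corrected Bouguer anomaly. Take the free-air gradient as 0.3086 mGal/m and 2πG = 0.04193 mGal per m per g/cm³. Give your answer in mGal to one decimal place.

Drift-corrected reading = 982579.00 − (-0.100) = 982579.100 mGal
Free-air correction = 0.3086 × 3279.0 = 1011.90 mGal
Free-air anomaly = 982579.100 − 983156.58 + (1011.90) = 434.420 mGal
Bouguer slab correction = 0.04193 × 3.03 × 3279.0 = 416.59 mGal
Simple Bouguer anomaly = 434.420 − (416.59) = 17.830 mGal
Complete Bouguer anomaly = 17.830 + 5.77 = 23.600 mGal

23.6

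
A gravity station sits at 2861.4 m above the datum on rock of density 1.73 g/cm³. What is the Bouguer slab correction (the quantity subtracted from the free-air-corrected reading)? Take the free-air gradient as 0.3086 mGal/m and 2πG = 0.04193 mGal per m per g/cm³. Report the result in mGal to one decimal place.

207.6

Bouguer slab correction = 0.04193 × 1.73 × 2861.4 = 207.6 mGal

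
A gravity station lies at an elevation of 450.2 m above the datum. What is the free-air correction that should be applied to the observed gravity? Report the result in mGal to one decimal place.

Free-air correction = 0.3086 × 450.2 = 138.9 mGal

138.9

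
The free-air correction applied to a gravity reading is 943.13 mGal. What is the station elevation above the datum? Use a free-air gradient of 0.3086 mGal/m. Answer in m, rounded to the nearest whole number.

h = 943.13 / 0.3086 = 3056.16 m

3056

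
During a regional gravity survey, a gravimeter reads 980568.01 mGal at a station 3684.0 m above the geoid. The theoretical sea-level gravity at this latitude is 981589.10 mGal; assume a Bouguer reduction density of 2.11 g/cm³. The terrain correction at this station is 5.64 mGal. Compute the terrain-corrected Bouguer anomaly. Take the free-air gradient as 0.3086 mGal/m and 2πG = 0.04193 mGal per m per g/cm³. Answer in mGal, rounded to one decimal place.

Free-air correction = 0.3086 × 3684.0 = 1136.88 mGal
Free-air anomaly = 980568.01 − 981589.10 + (1136.88) = 115.79 mGal
Bouguer slab correction = 0.04193 × 2.11 × 3684.0 = 325.93 mGal
Simple Bouguer anomaly = 115.79 − (325.93) = -210.14 mGal
Complete Bouguer anomaly = -210.14 + 5.64 = -204.50 mGal

-204.5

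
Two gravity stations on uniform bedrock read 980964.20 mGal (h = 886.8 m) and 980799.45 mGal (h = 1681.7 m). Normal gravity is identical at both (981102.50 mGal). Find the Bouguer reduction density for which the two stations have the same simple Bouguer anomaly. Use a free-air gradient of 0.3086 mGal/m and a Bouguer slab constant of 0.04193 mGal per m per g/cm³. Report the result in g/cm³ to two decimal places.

2.42

Δg_obs = 980799.45 − 980964.20 = -164.75 mGal over Δh = 1681.7 − 886.8 = 794.9 m
Equal Bouguer anomalies ⇒ Δg_obs + (0.3086 − 0.04193ρ)·Δh = 0
0.3086 − 0.04193ρ = −Δg_obs/Δh = 0.20726
ρ = (0.3086 − 0.20726) / 0.04193 = 2.42 g/cm³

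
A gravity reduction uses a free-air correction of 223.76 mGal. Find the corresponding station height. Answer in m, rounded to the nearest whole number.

h = 223.76 / 0.3086 = 725.08 m

725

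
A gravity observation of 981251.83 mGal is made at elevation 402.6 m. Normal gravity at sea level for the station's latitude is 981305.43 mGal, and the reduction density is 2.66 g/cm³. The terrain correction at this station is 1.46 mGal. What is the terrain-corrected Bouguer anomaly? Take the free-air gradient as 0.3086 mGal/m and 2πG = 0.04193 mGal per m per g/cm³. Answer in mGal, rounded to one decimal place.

Free-air correction = 0.3086 × 402.6 = 124.24 mGal
Free-air anomaly = 981251.83 − 981305.43 + (124.24) = 70.64 mGal
Bouguer slab correction = 0.04193 × 2.66 × 402.6 = 44.90 mGal
Simple Bouguer anomaly = 70.64 − (44.90) = 25.74 mGal
Complete Bouguer anomaly = 25.74 + 1.46 = 27.20 mGal

27.2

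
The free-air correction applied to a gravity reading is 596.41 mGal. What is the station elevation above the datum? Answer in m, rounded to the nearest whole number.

1933

h = 596.41 / 0.3086 = 1932.63 m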